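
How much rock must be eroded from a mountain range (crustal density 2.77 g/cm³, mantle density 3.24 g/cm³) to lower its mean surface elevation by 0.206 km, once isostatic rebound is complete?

1.42 km

Net drop Δ = e − u = e − e ρ_c/ρ_m = e (ρ_m − ρ_c)/ρ_m.
e = Δ ρ_m/(ρ_m − ρ_c) = 0.206 km × 3.24/0.47 = 1.42 km.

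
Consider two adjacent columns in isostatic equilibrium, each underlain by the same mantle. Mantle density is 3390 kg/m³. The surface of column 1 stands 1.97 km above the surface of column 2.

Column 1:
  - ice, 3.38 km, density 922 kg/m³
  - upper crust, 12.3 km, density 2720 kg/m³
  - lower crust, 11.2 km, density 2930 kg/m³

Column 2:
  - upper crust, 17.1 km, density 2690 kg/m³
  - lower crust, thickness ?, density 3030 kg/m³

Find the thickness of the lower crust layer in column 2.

8.57 km

Take the compensation level at the base of the deeper column (depth z_c below the surface of column 1) and equate Σ ρ_i t_i down to z_c; mantle fills any gap and the z_c terms cancel.
Column 1: 3.38×922 + 12.3×2720 + 11.2×2930 + (z_c − 26.88)×3390
Column 2: 1.97×0 + 17.1×2690 + x×3030 + (z_c − 1.97 − 17.1 − x)×3390
The z_c×3390 term appears on both sides and cancels. Collect the known terms of each column as K = Σ(ρt)_known − 3390 × (depth of known layers): K_1 = 69388.36 − 3390×26.88 = −21734.84; K_2 = 45999 − 3390×(1.97 + 17.1) = −18648.3.
Balance: K_1 = K_2 − x×(3390 − 3030), so x = (K_2 − K_1)/(3390 − 3030) = 3086.54/360 = 8.57 km.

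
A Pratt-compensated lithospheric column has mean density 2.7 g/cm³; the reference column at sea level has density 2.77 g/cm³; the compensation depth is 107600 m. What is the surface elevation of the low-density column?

2790 m

ρ_ref D = ρ (D + h) → h = D (ρ_ref − ρ)/ρ.
h = 107600 m × (2.77 − 2.7)/2.7 = 2790 m.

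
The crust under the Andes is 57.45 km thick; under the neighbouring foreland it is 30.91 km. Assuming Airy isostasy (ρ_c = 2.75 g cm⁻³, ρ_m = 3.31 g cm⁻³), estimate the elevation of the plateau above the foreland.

4.49 km

Excess crust Δ = 57.45 km − 30.91 km = 26.54 km, split between elevation h and root r with h + r = Δ.
Airy balance ρ_c h = (ρ_m − ρ_c) r gives r = h ρ_c/(ρ_m − ρ_c), so h (1 + ρ_c/(ρ_m − ρ_c)) = Δ, i.e. h = Δ (ρ_m − ρ_c)/ρ_m.
h = 26.54 km × 0.56/3.31 = 4.49 km.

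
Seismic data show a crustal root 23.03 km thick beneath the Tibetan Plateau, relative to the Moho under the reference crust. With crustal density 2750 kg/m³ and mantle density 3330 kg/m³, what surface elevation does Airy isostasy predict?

4.86 km

In Airy isostatic equilibrium: ρ_c h = (ρ_m − ρ_c) r.
h = r (ρ_m − ρ_c) / ρ_c = 23.03 km × (3330 − 2750) / 2750 = 4.86 km.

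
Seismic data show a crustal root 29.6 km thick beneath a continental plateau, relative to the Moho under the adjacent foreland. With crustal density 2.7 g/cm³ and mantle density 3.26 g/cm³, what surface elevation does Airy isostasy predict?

By Archimedes' principle applied to the lithosphere: ρ_c h = (ρ_m − ρ_c) r.
h = r (ρ_m − ρ_c) / ρ_c = 29.6 km × (3.26 − 2.7) / 2.7 = 6.14 km.

6.14 km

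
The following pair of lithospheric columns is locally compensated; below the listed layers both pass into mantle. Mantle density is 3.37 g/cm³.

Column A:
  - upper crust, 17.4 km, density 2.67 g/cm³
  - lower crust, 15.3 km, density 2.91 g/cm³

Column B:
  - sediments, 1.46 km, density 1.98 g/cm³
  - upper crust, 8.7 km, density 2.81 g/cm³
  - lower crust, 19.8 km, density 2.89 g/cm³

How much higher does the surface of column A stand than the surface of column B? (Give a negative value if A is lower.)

For any compensation level in the mantle, the mantle terms cancel and isostasy reduces to e = (Σt_A − Σt_B) − (Σ(ρt)_A − Σ(ρt)_B) / ρ_m.
Σt_A = 32.7 km; Σt_B = 29.96 km; Σ(ρt)_A = 90.981; Σ(ρt)_B = 84.5598 (in km·g/cm³).
e = (32.7 − 29.96) − (90.981 − 84.5598) / 3.37 = 0.835 km.

0.835 km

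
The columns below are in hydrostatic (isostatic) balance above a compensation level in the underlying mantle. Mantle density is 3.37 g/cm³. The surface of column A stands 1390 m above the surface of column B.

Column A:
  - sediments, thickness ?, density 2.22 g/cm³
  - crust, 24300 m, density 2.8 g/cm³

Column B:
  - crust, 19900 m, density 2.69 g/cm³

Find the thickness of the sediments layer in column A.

3800 m

Take the compensation level at the base of the deeper column (depth z_c below the surface of column A) and equate Σ ρ_i t_i down to z_c; mantle fills any gap and the z_c terms cancel.
Column A: x×2.22 + 24300×2.8 + (z_c − 24300 − x)×3.37
Column B: 1390×0 + 19900×2.69 + (z_c − 1390 − 19900)×3.37
The z_c×3.37 term appears on both sides and cancels. Collect the known terms of each column as K = Σ(ρt)_known − 3.37 × (depth of known layers): K_A = 68040 − 3.37×24300 = −13851; K_B = 53531 − 3.37×(1390 + 19900) = −18216.3.
Balance: K_A − x×(3.37 − 2.22) = K_B, so x = (K_A − K_B)/(3.37 − 2.22) = 4365.3/1.15 = 3800 m.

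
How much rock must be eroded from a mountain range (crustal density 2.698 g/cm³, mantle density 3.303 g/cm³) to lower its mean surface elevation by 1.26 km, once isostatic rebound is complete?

6.88 km

Net drop Δ = e − u = e − e ρ_c/ρ_m = e (ρ_m − ρ_c)/ρ_m.
e = Δ ρ_m/(ρ_m − ρ_c) = 1.26 km × 3.303/0.605 = 6.88 km.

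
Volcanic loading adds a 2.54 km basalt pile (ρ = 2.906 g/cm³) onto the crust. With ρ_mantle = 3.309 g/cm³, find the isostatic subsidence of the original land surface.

Subaerial loading: s = t ρ_load / ρ_m.
s = 2.54 km × 2.906/3.309 = 2.23 km.

2.23 km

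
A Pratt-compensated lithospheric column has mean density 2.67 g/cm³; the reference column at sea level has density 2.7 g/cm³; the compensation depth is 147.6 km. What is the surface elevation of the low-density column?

ρ_ref D = ρ (D + h) → h = D (ρ_ref − ρ)/ρ.
h = 147.6 km × (2.7 − 2.67)/2.67 = 1.66 km.

1.66 km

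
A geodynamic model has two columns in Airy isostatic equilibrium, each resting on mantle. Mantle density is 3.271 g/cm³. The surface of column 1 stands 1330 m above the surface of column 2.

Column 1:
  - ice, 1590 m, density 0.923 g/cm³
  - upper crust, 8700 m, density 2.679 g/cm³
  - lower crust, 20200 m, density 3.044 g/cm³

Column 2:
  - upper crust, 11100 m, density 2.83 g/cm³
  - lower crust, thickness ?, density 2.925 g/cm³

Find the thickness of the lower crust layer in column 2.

12200 m

Take the compensation level at the base of the deeper column (depth z_c below the surface of column 1) and equate Σ ρ_i t_i down to z_c; mantle fills any gap and the z_c terms cancel.
Column 1: 1590×0.923 + 8700×2.679 + 20200×3.044 + (z_c − 30490)×3.271
Column 2: 1330×0 + 11100×2.83 + x×2.925 + (z_c − 1330 − 11100 − x)×3.271
The z_c×3.271 term appears on both sides and cancels. Collect the known terms of each column as K = Σ(ρt)_known − 3.271 × (depth of known layers): K_1 = 86263.67 − 3.271×30490 = −13469.12; K_2 = 31413 − 3.271×(1330 + 11100) = −9245.53.
Balance: K_1 = K_2 − x×(3.271 − 2.925), so x = (K_2 − K_1)/(3.271 − 2.925) = 4223.59/0.346 = 12200 m.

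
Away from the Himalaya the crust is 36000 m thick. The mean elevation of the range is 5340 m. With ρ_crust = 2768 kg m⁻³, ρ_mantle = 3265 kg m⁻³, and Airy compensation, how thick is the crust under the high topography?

71100 m

Root depth r = h ρ_c / (ρ_m − ρ_c) = 5340 m × 2768 / 497 = 29740 m.
Total thickness = T + h + r = 36000 m + 5340 m + 29740 m = 71100 m.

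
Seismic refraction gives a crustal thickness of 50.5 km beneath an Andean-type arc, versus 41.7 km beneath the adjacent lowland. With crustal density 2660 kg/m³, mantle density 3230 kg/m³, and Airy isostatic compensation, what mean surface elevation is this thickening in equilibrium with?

Excess crust Δ = 50.5 km − 41.7 km = 8.8 km, split between elevation h and root r with h + r = Δ.
Airy balance ρ_c h = (ρ_m − ρ_c) r gives r = h ρ_c/(ρ_m − ρ_c), so h (1 + ρ_c/(ρ_m − ρ_c)) = Δ, i.e. h = Δ (ρ_m − ρ_c)/ρ_m.
h = 8.8 km × 570/3230 = 1.55 km.

1.55 km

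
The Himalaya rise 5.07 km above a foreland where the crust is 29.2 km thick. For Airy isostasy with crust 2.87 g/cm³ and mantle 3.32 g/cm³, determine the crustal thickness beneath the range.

Root depth r = h ρ_c / (ρ_m − ρ_c) = 5.07 km × 2.87 / 0.45 = 32.34 km.
Total thickness = T + h + r = 29.2 km + 5.07 km + 32.34 km = 66.6 km.

66.6 km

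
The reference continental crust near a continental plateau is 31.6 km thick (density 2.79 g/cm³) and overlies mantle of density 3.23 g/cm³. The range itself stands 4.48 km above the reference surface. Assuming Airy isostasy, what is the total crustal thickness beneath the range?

Root depth r = h ρ_c / (ρ_m − ρ_c) = 4.48 km × 2.79 / 0.44 = 28.41 km.
Total thickness = T + h + r = 31.6 km + 4.48 km + 28.41 km = 64.5 km.

64.5 km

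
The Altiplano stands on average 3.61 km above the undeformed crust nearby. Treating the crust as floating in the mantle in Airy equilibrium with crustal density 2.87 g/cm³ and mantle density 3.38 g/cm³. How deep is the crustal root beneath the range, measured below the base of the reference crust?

20.3 km

Equating mass per unit area of the two columns: the weight of the topography is balanced by the buoyancy of the root, ρ_c h = (ρ_m − ρ_c) r.
r = h · ρ_c / (ρ_m − ρ_c) = 3.61 km × 2.87 / (3.38 − 2.87) = 20.3 km.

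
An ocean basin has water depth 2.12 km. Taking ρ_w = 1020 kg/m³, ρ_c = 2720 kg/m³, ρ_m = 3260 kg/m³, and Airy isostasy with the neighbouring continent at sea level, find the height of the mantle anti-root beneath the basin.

6.67 km

In Airy isostatic equilibrium: replacing crust with seawater at the top is compensated by replacing crust with mantle at the base: d (ρ_c − ρ_w) = a (ρ_m − ρ_c).
a = d (ρ_c − ρ_w)/(ρ_m − ρ_c) = 2.12 km × 1700/540 = 6.67 km.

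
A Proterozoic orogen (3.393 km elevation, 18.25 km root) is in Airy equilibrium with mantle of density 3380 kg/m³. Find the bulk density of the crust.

ρ_c h = (ρ_m − ρ_c) r → ρ_c (h + r) = ρ_m r → ρ_c = ρ_m r / (h + r).
ρ_c = 3380 × 18.25 km / (3.393 km + 18.25 km) = 2850 kg/m³.

2850 kg/m³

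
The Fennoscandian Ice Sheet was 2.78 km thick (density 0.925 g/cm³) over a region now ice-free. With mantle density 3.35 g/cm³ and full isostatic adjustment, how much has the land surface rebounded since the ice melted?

0.768 km

Removing the load lets mantle flow back in; uplift u satisfies ρ_ice t = ρ_m u.
u = t ρ_ice/ρ_m = 2.78 km × 0.925/3.35 = 0.768 km.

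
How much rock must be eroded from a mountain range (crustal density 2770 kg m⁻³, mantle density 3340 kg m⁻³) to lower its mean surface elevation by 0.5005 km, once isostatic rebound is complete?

2.93 km

Net drop Δ = e − u = e − e ρ_c/ρ_m = e (ρ_m − ρ_c)/ρ_m.
e = Δ ρ_m/(ρ_m − ρ_c) = 0.5005 km × 3340/570 = 2.93 km.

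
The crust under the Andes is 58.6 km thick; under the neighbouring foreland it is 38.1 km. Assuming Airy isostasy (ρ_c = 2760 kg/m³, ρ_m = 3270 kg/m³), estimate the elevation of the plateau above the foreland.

Excess crust Δ = 58.6 km − 38.1 km = 20.5 km, split between elevation h and root r with h + r = Δ.
Airy balance ρ_c h = (ρ_m − ρ_c) r gives r = h ρ_c/(ρ_m − ρ_c), so h (1 + ρ_c/(ρ_m − ρ_c)) = Δ, i.e. h = Δ (ρ_m − ρ_c)/ρ_m.
h = 20.5 km × 510/3270 = 3.2 km.

3.2 km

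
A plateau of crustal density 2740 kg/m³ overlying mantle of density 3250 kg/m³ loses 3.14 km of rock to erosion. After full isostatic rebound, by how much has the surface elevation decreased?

0.493 km

Rebound u = e ρ_c/ρ_m = 3.14 km × 2740/3250 = 2.647 km.
Net surface drop = e − u = 3.14 km − 2.647 km = e (ρ_m − ρ_c)/ρ_m = 0.493 km.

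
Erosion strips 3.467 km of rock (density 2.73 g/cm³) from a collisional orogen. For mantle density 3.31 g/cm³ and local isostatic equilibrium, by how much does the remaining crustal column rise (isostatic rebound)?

2.86 km

Unloading: uplift u = e ρ_c/ρ_m = 3.467 km × 2.73/3.31 = 2.86 km.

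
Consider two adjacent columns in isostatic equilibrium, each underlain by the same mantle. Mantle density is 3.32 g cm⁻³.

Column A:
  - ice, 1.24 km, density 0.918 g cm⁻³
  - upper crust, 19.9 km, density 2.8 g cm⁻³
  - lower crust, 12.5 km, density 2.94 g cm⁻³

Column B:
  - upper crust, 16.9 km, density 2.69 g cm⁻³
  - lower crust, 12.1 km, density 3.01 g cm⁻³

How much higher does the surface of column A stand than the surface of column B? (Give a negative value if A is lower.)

For any compensation level in the mantle, the mantle terms cancel and isostasy reduces to e = (Σt_A − Σt_B) − (Σ(ρt)_A − Σ(ρt)_B) / ρ_m.
Σt_A = 33.64 km; Σt_B = 29 km; Σ(ρt)_A = 93.60832; Σ(ρt)_B = 81.882 (in km·g cm⁻³).
e = (33.64 − 29) − (93.60832 − 81.882) / 3.32 = 1.11 km.

1.11 km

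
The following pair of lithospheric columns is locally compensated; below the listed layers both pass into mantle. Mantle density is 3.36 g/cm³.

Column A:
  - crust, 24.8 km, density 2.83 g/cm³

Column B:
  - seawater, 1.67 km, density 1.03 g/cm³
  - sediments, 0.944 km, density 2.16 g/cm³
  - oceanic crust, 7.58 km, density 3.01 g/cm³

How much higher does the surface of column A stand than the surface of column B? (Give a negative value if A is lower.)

For any compensation level in the mantle, the mantle terms cancel and isostasy reduces to e = (Σt_A − Σt_B) − (Σ(ρt)_A − Σ(ρt)_B) / ρ_m.
Σt_A = 24.8 km; Σt_B = 10.194 km; Σ(ρt)_A = 70.184; Σ(ρt)_B = 26.57494 (in km·g/cm³).
e = (24.8 − 10.194) − (70.184 − 26.57494) / 3.36 = 1.63 km.

1.63 km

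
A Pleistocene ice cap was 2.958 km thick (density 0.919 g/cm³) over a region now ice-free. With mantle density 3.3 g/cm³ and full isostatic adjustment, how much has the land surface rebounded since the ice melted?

0.824 km

Removing the load lets mantle flow back in; uplift u satisfies ρ_ice t = ρ_m u.
u = t ρ_ice/ρ_m = 2.958 km × 0.919/3.3 = 0.824 km.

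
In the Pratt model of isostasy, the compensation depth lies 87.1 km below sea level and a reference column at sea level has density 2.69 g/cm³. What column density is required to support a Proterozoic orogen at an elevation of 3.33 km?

Pratt balance: ρ_ref D = ρ (D + h).
ρ = ρ_ref D/(D + h) = 2.69 × 87.1 km/(87.1 km + 3.33 km) = 2.59 g/cm³.

2.59 g/cm³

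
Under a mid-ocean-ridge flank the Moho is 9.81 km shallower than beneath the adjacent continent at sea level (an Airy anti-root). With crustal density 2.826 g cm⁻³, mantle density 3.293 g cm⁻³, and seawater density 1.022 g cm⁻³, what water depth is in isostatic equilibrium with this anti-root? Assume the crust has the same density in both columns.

Replacing a thickness d of crust by seawater at the top must be balanced by replacing crust with mantle at the base: d (ρ_c − ρ_w) = a (ρ_m − ρ_c).
d = a (ρ_m − ρ_c)/(ρ_c − ρ_w) = 9.81 km × 0.467/1.804 = 2.54 km.

2.54 km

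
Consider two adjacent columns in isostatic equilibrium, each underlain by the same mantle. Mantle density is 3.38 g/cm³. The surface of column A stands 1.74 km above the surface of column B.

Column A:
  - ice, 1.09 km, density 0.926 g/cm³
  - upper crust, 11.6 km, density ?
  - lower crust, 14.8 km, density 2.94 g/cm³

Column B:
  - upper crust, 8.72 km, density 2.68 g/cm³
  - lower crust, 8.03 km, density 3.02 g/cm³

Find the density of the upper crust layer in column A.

2.89 g/cm³

Take the compensation level at the base of the deeper column (depth z_c below the surface of column A) and equate Σ ρ_i t_i down to z_c; mantle fills any gap and the z_c terms cancel.
Column A: 1.09×0.926 + 11.6×ρ + 14.8×2.94 + (z_c − 27.49)×3.38
Column B: 1.74×0 + 8.72×2.68 + 8.03×3.02 + (z_c − 1.74 − 16.75)×3.38
The z_c×3.38 term appears on both sides and cancels. Collect the known terms of each column as K = Σ(ρt)_known − 3.38 × (depth of known layers): K_A = 44.52134 − 3.38×27.49 = −48.39486; K_B = 47.6202 − 3.38×(1.74 + 16.75) = −14.876.
Balance: K_A + 11.6×ρ = K_B, so ρ = (K_B − K_A)/11.6 = 33.5189/11.6 = 2.89 g/cm³.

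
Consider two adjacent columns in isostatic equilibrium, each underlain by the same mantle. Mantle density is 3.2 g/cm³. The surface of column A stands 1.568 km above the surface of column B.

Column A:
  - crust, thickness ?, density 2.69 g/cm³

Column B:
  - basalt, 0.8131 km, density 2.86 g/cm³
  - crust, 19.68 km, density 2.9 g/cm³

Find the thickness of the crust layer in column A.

Take the compensation level at the base of the deeper column (depth z_c below the surface of column A) and equate Σ ρ_i t_i down to z_c; mantle fills any gap and the z_c terms cancel.
Column A: x×2.69 + (z_c − 0 − x)×3.2
Column B: 1.568×0 + 0.8131×2.86 + 19.68×2.9 + (z_c − 1.568 − 20.4931)×3.2
The z_c×3.2 term appears on both sides and cancels. Collect the known terms of each column as K = Σ(ρt)_known − 3.2 × (depth of known layers): K_A = 0 − 3.2×0 = 0; K_B = 59.397466 − 3.2×(1.568 + 20.4931) = −11.198054.
Balance: K_A − x×(3.2 − 2.69) = K_B, so x = (K_A − K_B)/(3.2 − 2.69) = 11.1981/0.51 = 22 km.

22 km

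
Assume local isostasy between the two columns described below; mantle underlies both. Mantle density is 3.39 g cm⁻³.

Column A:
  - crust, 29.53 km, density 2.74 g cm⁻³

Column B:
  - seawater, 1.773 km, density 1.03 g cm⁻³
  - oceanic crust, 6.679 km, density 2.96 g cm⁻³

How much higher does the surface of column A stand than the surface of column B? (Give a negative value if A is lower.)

For any compensation level in the mantle, the mantle terms cancel and isostasy reduces to e = (Σt_A − Σt_B) − (Σ(ρt)_A − Σ(ρt)_B) / ρ_m.
Σt_A = 29.53 km; Σt_B = 8.452 km; Σ(ρt)_A = 80.9122; Σ(ρt)_B = 21.59603 (in km·g cm⁻³).
e = (29.53 − 8.452) − (80.9122 − 21.59603) / 3.39 = 3.58 km.

3.58 km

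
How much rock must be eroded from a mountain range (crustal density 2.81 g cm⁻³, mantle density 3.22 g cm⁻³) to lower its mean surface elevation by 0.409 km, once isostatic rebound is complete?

Net drop Δ = e − u = e − e ρ_c/ρ_m = e (ρ_m − ρ_c)/ρ_m.
e = Δ ρ_m/(ρ_m − ρ_c) = 0.409 km × 3.22/0.41 = 3.21 km.

3.21 km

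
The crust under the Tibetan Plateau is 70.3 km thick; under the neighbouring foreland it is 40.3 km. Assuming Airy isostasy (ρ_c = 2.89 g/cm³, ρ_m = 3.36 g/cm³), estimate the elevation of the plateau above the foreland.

4.2 km

Excess crust Δ = 70.3 km − 40.3 km = 30 km, split between elevation h and root r with h + r = Δ.
Airy balance ρ_c h = (ρ_m − ρ_c) r gives r = h ρ_c/(ρ_m − ρ_c), so h (1 + ρ_c/(ρ_m − ρ_c)) = Δ, i.e. h = Δ (ρ_m − ρ_c)/ρ_m.
h = 30 km × 0.47/3.36 = 4.2 km.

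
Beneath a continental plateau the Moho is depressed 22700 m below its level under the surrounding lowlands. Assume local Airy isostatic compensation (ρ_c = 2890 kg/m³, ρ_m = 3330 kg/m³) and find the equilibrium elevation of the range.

For local isostatic compensation: ρ_c h = (ρ_m − ρ_c) r.
h = r (ρ_m − ρ_c) / ρ_c = 22700 m × (3330 − 2890) / 2890 = 3460 m.

3460 m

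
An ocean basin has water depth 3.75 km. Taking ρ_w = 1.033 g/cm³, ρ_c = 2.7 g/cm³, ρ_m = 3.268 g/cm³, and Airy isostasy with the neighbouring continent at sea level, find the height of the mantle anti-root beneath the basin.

By Archimedes' principle applied to the lithosphere: replacing crust with seawater at the top is compensated by replacing crust with mantle at the base: d (ρ_c − ρ_w) = a (ρ_m − ρ_c).
a = d (ρ_c − ρ_w)/(ρ_m − ρ_c) = 3.75 km × 1.667/0.568 = 11 km.

11 km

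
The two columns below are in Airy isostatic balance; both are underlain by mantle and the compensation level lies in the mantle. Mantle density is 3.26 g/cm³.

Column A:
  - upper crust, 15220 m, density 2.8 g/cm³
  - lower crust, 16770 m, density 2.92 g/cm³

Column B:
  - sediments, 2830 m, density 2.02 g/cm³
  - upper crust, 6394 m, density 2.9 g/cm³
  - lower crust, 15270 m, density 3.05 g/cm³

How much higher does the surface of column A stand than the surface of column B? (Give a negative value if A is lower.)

For any compensation level in the mantle, the mantle terms cancel and isostasy reduces to e = (Σt_A − Σt_B) − (Σ(ρt)_A − Σ(ρt)_B) / ρ_m.
Σt_A = 31990 m; Σt_B = 24494 m; Σ(ρt)_A = 91584.4; Σ(ρt)_B = 70832.7 (in m·g/cm³).
e = (31990 − 24494) − (91584.4 − 70832.7) / 3.26 = 1130 m.

1130 m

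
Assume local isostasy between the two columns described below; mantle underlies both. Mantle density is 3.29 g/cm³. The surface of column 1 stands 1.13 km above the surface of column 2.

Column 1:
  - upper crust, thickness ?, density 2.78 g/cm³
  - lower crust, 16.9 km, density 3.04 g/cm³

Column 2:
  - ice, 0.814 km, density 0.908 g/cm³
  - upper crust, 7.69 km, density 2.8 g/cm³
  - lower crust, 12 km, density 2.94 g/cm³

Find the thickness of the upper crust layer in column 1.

18.4 km

Take the compensation level at the base of the deeper column (depth z_c below the surface of column 1) and equate Σ ρ_i t_i down to z_c; mantle fills any gap and the z_c terms cancel.
Column 1: x×2.78 + 16.9×3.04 + (z_c − 16.9 − x)×3.29
Column 2: 1.13×0 + 0.814×0.908 + 7.69×2.8 + 12×2.94 + (z_c − 1.13 − 20.504)×3.29
The z_c×3.29 term appears on both sides and cancels. Collect the known terms of each column as K = Σ(ρt)_known − 3.29 × (depth of known layers): K_1 = 51.376 − 3.29×16.9 = −4.225; K_2 = 57.551112 − 3.29×(1.13 + 20.504) = −13.624748.
Balance: K_1 − x×(3.29 − 2.78) = K_2, so x = (K_1 − K_2)/(3.29 − 2.78) = 9.39975/0.51 = 18.4 km.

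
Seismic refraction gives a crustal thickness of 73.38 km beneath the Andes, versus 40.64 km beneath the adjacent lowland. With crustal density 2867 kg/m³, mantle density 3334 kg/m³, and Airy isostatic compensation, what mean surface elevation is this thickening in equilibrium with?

4.59 km

Excess crust Δ = 73.38 km − 40.64 km = 32.74 km, split between elevation h and root r with h + r = Δ.
Airy balance ρ_c h = (ρ_m − ρ_c) r gives r = h ρ_c/(ρ_m − ρ_c), so h (1 + ρ_c/(ρ_m − ρ_c)) = Δ, i.e. h = Δ (ρ_m − ρ_c)/ρ_m.
h = 32.74 km × 467/3334 = 4.59 km.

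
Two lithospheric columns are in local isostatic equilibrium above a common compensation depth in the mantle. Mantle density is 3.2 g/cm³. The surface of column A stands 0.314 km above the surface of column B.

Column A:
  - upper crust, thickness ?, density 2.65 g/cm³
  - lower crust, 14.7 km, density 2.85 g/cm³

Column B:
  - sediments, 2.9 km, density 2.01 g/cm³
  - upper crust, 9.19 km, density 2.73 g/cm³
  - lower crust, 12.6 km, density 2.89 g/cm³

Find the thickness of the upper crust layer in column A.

13.7 km

Take the compensation level at the base of the deeper column (depth z_c below the surface of column A) and equate Σ ρ_i t_i down to z_c; mantle fills any gap and the z_c terms cancel.
Column A: x×2.65 + 14.7×2.85 + (z_c − 14.7 − x)×3.2
Column B: 0.314×0 + 2.9×2.01 + 9.19×2.73 + 12.6×2.89 + (z_c − 0.314 − 24.69)×3.2
The z_c×3.2 term appears on both sides and cancels. Collect the known terms of each column as K = Σ(ρt)_known − 3.2 × (depth of known layers): K_A = 41.895 − 3.2×14.7 = −5.145; K_B = 67.3317 − 3.2×(0.314 + 24.69) = −12.6811.
Balance: K_A − x×(3.2 − 2.65) = K_B, so x = (K_A − K_B)/(3.2 − 2.65) = 7.5361/0.55 = 13.7 km.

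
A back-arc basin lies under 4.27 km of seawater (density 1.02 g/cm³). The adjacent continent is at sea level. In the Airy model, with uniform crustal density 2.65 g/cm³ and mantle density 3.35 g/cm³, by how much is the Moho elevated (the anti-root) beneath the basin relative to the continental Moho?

9.94 km

For local isostatic compensation: replacing crust with seawater at the top is compensated by replacing crust with mantle at the base: d (ρ_c − ρ_w) = a (ρ_m − ρ_c).
a = d (ρ_c − ρ_w)/(ρ_m − ρ_c) = 4.27 km × 1.63/0.7 = 9.94 km.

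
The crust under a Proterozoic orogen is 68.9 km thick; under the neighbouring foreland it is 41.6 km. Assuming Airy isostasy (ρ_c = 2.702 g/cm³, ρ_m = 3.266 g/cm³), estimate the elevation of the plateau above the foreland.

Excess crust Δ = 68.9 km − 41.6 km = 27.3 km, split between elevation h and root r with h + r = Δ.
Airy balance ρ_c h = (ρ_m − ρ_c) r gives r = h ρ_c/(ρ_m − ρ_c), so h (1 + ρ_c/(ρ_m − ρ_c)) = Δ, i.e. h = Δ (ρ_m − ρ_c)/ρ_m.
h = 27.3 km × 0.564/3.266 = 4.71 km.

4.71 km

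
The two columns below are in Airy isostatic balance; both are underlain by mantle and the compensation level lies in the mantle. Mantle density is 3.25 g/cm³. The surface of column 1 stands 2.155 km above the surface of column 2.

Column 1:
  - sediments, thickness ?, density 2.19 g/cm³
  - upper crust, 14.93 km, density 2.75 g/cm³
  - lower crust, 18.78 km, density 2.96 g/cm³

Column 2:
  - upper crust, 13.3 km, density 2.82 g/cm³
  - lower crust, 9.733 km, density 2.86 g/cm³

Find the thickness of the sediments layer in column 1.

3.4 km

Take the compensation level at the base of the deeper column (depth z_c below the surface of column 1) and equate Σ ρ_i t_i down to z_c; mantle fills any gap and the z_c terms cancel.
Column 1: x×2.19 + 14.93×2.75 + 18.78×2.96 + (z_c − 33.71 − x)×3.25
Column 2: 2.155×0 + 13.3×2.82 + 9.733×2.86 + (z_c − 2.155 − 23.033)×3.25
The z_c×3.25 term appears on both sides and cancels. Collect the known terms of each column as K = Σ(ρt)_known − 3.25 × (depth of known layers): K_1 = 96.6463 − 3.25×33.71 = −12.9112; K_2 = 65.34238 − 3.25×(2.155 + 23.033) = −16.51862.
Balance: K_1 − x×(3.25 − 2.19) = K_2, so x = (K_1 − K_2)/(3.25 − 2.19) = 3.60742/1.06 = 3.4 km.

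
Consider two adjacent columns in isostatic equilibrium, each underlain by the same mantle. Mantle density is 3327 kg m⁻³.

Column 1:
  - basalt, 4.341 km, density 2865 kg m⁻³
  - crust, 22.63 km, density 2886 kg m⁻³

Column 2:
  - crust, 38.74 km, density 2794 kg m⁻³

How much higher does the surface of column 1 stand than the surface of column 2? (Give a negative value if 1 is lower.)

−2.6 km

For any compensation level in the mantle, the mantle terms cancel and isostasy reduces to e = (Σt_1 − Σt_2) − (Σ(ρt)_1 − Σ(ρt)_2) / ρ_m.
Σt_1 = 26.971 km; Σt_2 = 38.74 km; Σ(ρt)_1 = 77747.145; Σ(ρt)_2 = 108239.56 (in km·kg m⁻³).
e = (26.971 − 38.74) − (77747.145 − 108239.56) / 3327 = −2.6 km.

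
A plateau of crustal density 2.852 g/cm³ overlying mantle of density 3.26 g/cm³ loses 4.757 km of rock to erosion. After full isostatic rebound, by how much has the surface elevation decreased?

Rebound u = e ρ_c/ρ_m = 4.757 km × 2.852/3.26 = 4.162 km.
Net surface drop = e − u = 4.757 km − 4.162 km = e (ρ_m − ρ_c)/ρ_m = 0.595 km.

0.595 km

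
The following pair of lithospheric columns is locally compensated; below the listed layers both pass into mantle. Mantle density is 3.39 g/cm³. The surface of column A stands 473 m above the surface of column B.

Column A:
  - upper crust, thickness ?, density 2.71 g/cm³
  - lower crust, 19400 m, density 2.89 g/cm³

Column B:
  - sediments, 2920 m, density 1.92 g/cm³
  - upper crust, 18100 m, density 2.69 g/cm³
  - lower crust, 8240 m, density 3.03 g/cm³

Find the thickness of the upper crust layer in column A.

17400 m

Take the compensation level at the base of the deeper column (depth z_c below the surface of column A) and equate Σ ρ_i t_i down to z_c; mantle fills any gap and the z_c terms cancel.
Column A: x×2.71 + 19400×2.89 + (z_c − 19400 − x)×3.39
Column B: 473×0 + 2920×1.92 + 18100×2.69 + 8240×3.03 + (z_c − 473 − 29260)×3.39
The z_c×3.39 term appears on both sides and cancels. Collect the known terms of each column as K = Σ(ρt)_known − 3.39 × (depth of known layers): K_A = 56066 − 3.39×19400 = −9700; K_B = 79262.6 − 3.39×(473 + 29260) = −21532.27.
Balance: K_A − x×(3.39 − 2.71) = K_B, so x = (K_A − K_B)/(3.39 − 2.71) = 11832.3/0.68 = 17400 m.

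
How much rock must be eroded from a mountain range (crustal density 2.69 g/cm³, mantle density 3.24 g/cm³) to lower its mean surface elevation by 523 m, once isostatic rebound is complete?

Net drop Δ = e − u = e − e ρ_c/ρ_m = e (ρ_m − ρ_c)/ρ_m.
e = Δ ρ_m/(ρ_m − ρ_c) = 523 m × 3.24/0.55 = 3080 m.

3080 m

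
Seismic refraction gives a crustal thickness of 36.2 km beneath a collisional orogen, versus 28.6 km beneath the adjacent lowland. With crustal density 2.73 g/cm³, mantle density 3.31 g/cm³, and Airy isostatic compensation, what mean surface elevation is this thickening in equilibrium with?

1.33 km

Excess crust Δ = 36.2 km − 28.6 km = 7.6 km, split between elevation h and root r with h + r = Δ.
Airy balance ρ_c h = (ρ_m − ρ_c) r gives r = h ρ_c/(ρ_m − ρ_c), so h (1 + ρ_c/(ρ_m − ρ_c)) = Δ, i.e. h = Δ (ρ_m − ρ_c)/ρ_m.
h = 7.6 km × 0.58/3.31 = 1.33 km.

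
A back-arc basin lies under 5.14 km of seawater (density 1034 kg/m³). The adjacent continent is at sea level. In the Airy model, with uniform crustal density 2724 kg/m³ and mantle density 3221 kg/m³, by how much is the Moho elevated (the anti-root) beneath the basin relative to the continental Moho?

17.5 km

In Airy isostatic equilibrium: replacing crust with seawater at the top is compensated by replacing crust with mantle at the base: d (ρ_c − ρ_w) = a (ρ_m − ρ_c).
a = d (ρ_c − ρ_w)/(ρ_m − ρ_c) = 5.14 km × 1690/497 = 17.5 km.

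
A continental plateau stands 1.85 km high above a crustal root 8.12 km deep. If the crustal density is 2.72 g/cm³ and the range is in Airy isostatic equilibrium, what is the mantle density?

Airy balance: ρ_c h = (ρ_m − ρ_c) r → ρ_m = ρ_c (1 + h/r).
ρ_m = 2.72 × (1 + 1.85 km/8.12 km) = 3.34 g/cm³.

3.34 g/cm³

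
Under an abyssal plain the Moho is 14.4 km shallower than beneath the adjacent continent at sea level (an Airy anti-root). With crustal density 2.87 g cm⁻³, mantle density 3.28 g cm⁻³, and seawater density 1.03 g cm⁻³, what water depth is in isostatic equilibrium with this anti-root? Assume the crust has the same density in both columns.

3.21 km

Replacing a thickness d of crust by seawater at the top must be balanced by replacing crust with mantle at the base: d (ρ_c − ρ_w) = a (ρ_m − ρ_c).
d = a (ρ_m − ρ_c)/(ρ_c − ρ_w) = 14.4 km × 0.41/1.84 = 3.21 km.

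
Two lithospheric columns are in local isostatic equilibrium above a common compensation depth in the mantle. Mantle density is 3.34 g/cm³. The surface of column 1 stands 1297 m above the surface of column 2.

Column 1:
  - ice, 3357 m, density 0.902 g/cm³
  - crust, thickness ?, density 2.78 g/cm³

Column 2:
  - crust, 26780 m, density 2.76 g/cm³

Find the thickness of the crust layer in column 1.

Take the compensation level at the base of the deeper column (depth z_c below the surface of column 1) and equate Σ ρ_i t_i down to z_c; mantle fills any gap and the z_c terms cancel.
Column 1: 3357×0.902 + x×2.78 + (z_c − 3357 − x)×3.34
Column 2: 1297×0 + 26780×2.76 + (z_c − 1297 − 26780)×3.34
The z_c×3.34 term appears on both sides and cancels. Collect the known terms of each column as K = Σ(ρt)_known − 3.34 × (depth of known layers): K_1 = 3028.014 − 3.34×3357 = −8184.366; K_2 = 73912.8 − 3.34×(1297 + 26780) = −19864.38.
Balance: K_1 − x×(3.34 − 2.78) = K_2, so x = (K_1 − K_2)/(3.34 − 2.78) = 11680/0.56 = 20900 m.

20900 m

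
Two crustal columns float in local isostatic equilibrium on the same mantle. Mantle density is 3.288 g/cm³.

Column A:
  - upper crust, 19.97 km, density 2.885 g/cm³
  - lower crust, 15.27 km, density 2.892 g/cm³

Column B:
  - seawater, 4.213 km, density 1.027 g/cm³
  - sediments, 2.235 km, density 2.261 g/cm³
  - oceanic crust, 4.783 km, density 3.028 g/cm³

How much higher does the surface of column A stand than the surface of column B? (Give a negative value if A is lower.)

0.313 km

For any compensation level in the mantle, the mantle terms cancel and isostasy reduces to e = (Σt_A − Σt_B) − (Σ(ρt)_A − Σ(ρt)_B) / ρ_m.
Σt_A = 35.24 km; Σt_B = 11.231 km; Σ(ρt)_A = 101.77429; Σ(ρt)_B = 23.86301 (in km·g/cm³).
e = (35.24 − 11.231) − (101.77429 − 23.86301) / 3.288 = 0.313 km.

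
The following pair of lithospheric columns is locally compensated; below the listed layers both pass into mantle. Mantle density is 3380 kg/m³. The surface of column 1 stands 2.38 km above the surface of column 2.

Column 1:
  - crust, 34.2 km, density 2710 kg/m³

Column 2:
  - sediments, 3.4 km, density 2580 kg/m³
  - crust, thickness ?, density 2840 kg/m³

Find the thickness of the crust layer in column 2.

22.5 km

Take the compensation level at the base of the deeper column (depth z_c below the surface of column 1) and equate Σ ρ_i t_i down to z_c; mantle fills any gap and the z_c terms cancel.
Column 1: 34.2×2710 + (z_c − 34.2)×3380
Column 2: 2.38×0 + 3.4×2580 + x×2840 + (z_c − 2.38 − 3.4 − x)×3380
The z_c×3380 term appears on both sides and cancels. Collect the known terms of each column as K = Σ(ρt)_known − 3380 × (depth of known layers): K_1 = 92682 − 3380×34.2 = −22914; K_2 = 8772 − 3380×(2.38 + 3.4) = −10764.4.
Balance: K_1 = K_2 − x×(3380 − 2840), so x = (K_2 − K_1)/(3380 − 2840) = 12149.6/540 = 22.5 km.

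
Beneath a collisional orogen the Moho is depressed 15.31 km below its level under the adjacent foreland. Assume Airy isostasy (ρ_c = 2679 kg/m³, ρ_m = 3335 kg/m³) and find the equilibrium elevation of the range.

3.75 km

Balancing pressure at the compensation depth: ρ_c h = (ρ_m − ρ_c) r.
h = r (ρ_m − ρ_c) / ρ_c = 15.31 km × (3335 − 2679) / 2679 = 3.75 km.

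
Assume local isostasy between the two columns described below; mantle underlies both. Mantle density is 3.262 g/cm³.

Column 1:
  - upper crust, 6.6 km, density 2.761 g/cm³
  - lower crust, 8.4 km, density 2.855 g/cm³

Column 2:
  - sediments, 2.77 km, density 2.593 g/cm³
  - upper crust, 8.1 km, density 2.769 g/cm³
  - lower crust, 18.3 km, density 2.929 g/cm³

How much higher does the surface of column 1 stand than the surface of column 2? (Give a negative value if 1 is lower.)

−1.6 km

For any compensation level in the mantle, the mantle terms cancel and isostasy reduces to e = (Σt_1 − Σt_2) − (Σ(ρt)_1 − Σ(ρt)_2) / ρ_m.
Σt_1 = 15 km; Σt_2 = 29.17 km; Σ(ρt)_1 = 42.2046; Σ(ρt)_2 = 83.21221 (in km·g/cm³).
e = (15 − 29.17) − (42.2046 − 83.21221) / 3.262 = −1.6 km.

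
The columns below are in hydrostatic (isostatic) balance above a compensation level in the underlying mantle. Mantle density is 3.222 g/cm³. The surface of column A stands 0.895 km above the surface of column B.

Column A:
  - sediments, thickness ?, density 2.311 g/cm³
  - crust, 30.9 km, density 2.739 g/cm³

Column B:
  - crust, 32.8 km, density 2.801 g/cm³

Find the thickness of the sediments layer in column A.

1.94 km

Take the compensation level at the base of the deeper column (depth z_c below the surface of column A) and equate Σ ρ_i t_i down to z_c; mantle fills any gap and the z_c terms cancel.
Column A: x×2.311 + 30.9×2.739 + (z_c − 30.9 − x)×3.222
Column B: 0.895×0 + 32.8×2.801 + (z_c − 0.895 − 32.8)×3.222
The z_c×3.222 term appears on both sides and cancels. Collect the known terms of each column as K = Σ(ρt)_known − 3.222 × (depth of known layers): K_A = 84.6351 − 3.222×30.9 = −14.9247; K_B = 91.8728 − 3.222×(0.895 + 32.8) = −16.69249.
Balance: K_A − x×(3.222 − 2.311) = K_B, so x = (K_A − K_B)/(3.222 − 2.311) = 1.76779/0.911 = 1.94 km.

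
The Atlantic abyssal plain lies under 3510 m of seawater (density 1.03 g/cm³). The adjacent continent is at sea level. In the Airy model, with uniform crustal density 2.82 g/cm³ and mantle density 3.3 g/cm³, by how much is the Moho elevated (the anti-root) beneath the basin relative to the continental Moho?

13100 m

By Archimedes' principle applied to the lithosphere: replacing crust with seawater at the top is compensated by replacing crust with mantle at the base: d (ρ_c − ρ_w) = a (ρ_m − ρ_c).
a = d (ρ_c − ρ_w)/(ρ_m − ρ_c) = 3510 m × 1.79/0.48 = 13100 m.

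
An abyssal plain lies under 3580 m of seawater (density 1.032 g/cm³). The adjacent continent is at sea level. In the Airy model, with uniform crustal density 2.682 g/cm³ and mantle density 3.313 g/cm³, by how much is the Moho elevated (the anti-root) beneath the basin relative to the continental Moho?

Balancing pressure at the compensation depth: replacing crust with seawater at the top is compensated by replacing crust with mantle at the base: d (ρ_c − ρ_w) = a (ρ_m − ρ_c).
a = d (ρ_c − ρ_w)/(ρ_m − ρ_c) = 3580 m × 1.65/0.631 = 9360 m.

9360 m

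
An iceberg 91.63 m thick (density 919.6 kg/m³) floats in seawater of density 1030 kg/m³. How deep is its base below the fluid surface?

Draft d = t ρ_obj/ρ_fluid = 91.63 m × 919.6/1030 = 81.8 m.

81.8 m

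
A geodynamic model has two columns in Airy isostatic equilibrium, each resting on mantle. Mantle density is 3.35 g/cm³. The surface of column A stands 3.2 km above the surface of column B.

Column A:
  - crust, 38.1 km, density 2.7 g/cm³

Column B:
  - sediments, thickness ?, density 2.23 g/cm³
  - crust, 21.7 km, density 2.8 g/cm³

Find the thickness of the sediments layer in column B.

Take the compensation level at the base of the deeper column (depth z_c below the surface of column A) and equate Σ ρ_i t_i down to z_c; mantle fills any gap and the z_c terms cancel.
Column A: 38.1×2.7 + (z_c − 38.1)×3.35
Column B: 3.2×0 + x×2.23 + 21.7×2.8 + (z_c − 3.2 − 21.7 − x)×3.35
The z_c×3.35 term appears on both sides and cancels. Collect the known terms of each column as K = Σ(ρt)_known − 3.35 × (depth of known layers): K_A = 102.87 − 3.35×38.1 = −24.765; K_B = 60.76 − 3.35×(3.2 + 21.7) = −22.655.
Balance: K_A = K_B − x×(3.35 − 2.23), so x = (K_B − K_A)/(3.35 − 2.23) = 2.11/1.12 = 1.88 km.

1.88 km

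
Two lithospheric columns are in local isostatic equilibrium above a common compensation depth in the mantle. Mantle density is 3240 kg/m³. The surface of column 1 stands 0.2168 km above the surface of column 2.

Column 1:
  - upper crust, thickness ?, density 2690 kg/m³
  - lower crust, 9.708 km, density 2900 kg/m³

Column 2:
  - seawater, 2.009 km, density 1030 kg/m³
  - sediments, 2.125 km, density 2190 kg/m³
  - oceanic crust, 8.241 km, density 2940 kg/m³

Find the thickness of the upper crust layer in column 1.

11.9 km

Take the compensation level at the base of the deeper column (depth z_c below the surface of column 1) and equate Σ ρ_i t_i down to z_c; mantle fills any gap and the z_c terms cancel.
Column 1: x×2690 + 9.708×2900 + (z_c − 9.708 − x)×3240
Column 2: 0.2168×0 + 2.009×1030 + 2.125×2190 + 8.241×2940 + (z_c − 0.2168 − 12.375)×3240
The z_c×3240 term appears on both sides and cancels. Collect the known terms of each column as K = Σ(ρt)_known − 3240 × (depth of known layers): K_1 = 28153.2 − 3240×9.708 = −3300.72; K_2 = 30951.56 − 3240×(0.2168 + 12.375) = −9845.872.
Balance: K_1 − x×(3240 − 2690) = K_2, so x = (K_1 − K_2)/(3240 − 2690) = 6545.15/550 = 11.9 km.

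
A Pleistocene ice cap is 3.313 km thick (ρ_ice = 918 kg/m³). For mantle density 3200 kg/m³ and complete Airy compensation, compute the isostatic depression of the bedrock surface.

By Archimedes' principle applied to the lithosphere: the ice load ρ_ice t is balanced by mantle displaced below, ρ_m s.
s = t ρ_ice / ρ_m = 3.313 km × 918/3200 = 0.95 km.

0.95 km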